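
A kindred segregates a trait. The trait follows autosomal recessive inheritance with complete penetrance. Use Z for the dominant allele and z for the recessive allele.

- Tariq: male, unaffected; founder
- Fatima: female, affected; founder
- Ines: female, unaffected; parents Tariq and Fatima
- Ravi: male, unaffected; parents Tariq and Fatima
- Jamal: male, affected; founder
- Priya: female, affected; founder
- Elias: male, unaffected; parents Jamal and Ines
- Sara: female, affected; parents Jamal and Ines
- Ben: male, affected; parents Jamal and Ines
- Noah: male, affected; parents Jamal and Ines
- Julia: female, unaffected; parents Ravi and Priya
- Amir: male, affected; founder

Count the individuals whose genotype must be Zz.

Obligate heterozygotes: Ines is unaffected so carries Z and received z from Fatima (zz), so Ines is Zz; Ravi is unaffected so carries Z and received z from Fatima (zz), so Ravi is Zz; Elias is unaffected so carries Z and received z from Jamal (zz), so Elias is Zz; Julia is unaffected so carries Z and received z from Priya (zz), so Julia is Zz.
Every other individual is either homozygous by phenotype or has at least one consistent homozygous assignment, so the count is 4.

4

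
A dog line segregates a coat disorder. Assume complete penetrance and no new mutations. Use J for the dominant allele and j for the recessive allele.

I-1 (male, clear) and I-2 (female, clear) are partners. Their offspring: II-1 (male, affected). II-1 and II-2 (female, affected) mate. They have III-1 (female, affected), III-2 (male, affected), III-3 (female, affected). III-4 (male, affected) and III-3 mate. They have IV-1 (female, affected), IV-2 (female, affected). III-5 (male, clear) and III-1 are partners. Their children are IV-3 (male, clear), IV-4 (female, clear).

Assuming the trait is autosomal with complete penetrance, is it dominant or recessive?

I-1 and I-2 are both clear yet have an affected child II-1. Under dominance, an affected child requires at least one affected parent, so the trait cannot be dominant.

recessive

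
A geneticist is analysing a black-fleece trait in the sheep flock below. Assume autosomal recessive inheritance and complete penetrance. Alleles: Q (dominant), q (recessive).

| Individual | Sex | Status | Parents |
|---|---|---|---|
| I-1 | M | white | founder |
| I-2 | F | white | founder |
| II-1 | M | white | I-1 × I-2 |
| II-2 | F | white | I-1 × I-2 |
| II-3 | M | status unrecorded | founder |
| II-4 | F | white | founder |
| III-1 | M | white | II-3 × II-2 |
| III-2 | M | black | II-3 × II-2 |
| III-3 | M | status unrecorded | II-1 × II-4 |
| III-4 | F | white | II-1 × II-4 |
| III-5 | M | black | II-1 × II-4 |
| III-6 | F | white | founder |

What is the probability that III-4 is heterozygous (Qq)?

II-1 is white so carries Q and passed q to III-5 (qq), so II-1 is Qq.
II-4 is white so carries Q and passed q to III-5 (qq), so II-4 is Qq.
Their cross gives offspring ratios 1/4 QQ : 1/2 Qq : 1/4 qq. Conditioning on III-4 being white, P(Qq) = 1/2 / 3/4 = 2/3.

2/3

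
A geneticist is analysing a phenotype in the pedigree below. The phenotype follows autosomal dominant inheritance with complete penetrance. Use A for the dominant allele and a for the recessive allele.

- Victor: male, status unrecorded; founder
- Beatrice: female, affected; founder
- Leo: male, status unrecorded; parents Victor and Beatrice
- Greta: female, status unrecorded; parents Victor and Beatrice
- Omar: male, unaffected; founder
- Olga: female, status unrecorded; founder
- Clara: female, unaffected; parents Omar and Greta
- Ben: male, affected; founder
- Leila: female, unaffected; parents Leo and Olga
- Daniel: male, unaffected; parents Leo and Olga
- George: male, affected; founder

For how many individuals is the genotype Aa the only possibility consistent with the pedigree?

No individual's genotype is forced to Aa by the pedigree, so the count is 0.

0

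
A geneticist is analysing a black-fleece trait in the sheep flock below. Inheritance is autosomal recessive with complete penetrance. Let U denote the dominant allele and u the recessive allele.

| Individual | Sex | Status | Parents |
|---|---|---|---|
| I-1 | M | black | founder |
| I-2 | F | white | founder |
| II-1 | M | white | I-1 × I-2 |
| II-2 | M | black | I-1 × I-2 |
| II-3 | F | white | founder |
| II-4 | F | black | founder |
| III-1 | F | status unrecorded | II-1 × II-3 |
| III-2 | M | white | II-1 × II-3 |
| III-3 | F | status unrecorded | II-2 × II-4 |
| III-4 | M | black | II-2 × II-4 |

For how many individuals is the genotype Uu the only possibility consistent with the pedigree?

2

Obligate heterozygotes: I-2 is white so carries U and passed u to II-2 (uu), so I-2 is Uu; II-1 is white so carries U and received u from I-1 (uu), so II-1 is Uu.
Every other individual is either homozygous by phenotype or has at least one consistent homozygous assignment, so the count is 2.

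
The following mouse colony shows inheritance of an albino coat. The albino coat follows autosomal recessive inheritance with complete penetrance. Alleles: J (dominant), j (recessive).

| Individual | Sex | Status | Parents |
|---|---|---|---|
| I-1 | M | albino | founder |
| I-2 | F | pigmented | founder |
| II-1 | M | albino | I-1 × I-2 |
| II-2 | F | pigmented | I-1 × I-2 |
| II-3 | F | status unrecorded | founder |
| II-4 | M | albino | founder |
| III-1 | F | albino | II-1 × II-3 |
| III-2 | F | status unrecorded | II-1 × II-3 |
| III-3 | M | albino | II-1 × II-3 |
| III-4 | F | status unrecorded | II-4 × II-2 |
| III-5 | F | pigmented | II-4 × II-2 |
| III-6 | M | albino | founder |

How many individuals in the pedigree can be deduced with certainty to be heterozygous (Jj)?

Obligate heterozygotes: I-2 is pigmented so carries J and passed j to II-1 (jj), so I-2 is Jj; II-2 is pigmented so carries J and received j from I-1 (jj), so II-2 is Jj; III-5 is pigmented so carries J and received j from II-4 (jj), so III-5 is Jj.
Every other individual is either homozygous by phenotype or has at least one consistent homozygous assignment, so the count is 3.

3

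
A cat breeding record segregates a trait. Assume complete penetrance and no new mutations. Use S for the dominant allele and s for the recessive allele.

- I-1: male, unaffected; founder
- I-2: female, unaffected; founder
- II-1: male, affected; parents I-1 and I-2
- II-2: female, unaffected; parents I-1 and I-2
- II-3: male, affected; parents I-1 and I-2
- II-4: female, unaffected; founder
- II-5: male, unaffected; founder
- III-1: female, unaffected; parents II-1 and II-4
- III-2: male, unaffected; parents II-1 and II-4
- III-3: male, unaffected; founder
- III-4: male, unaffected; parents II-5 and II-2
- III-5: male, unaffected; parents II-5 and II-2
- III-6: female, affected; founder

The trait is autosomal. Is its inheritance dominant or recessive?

I-1 and I-2 are both unaffected yet have an affected child II-1. Under dominance, an affected child requires at least one affected parent, so the trait cannot be dominant.

recessive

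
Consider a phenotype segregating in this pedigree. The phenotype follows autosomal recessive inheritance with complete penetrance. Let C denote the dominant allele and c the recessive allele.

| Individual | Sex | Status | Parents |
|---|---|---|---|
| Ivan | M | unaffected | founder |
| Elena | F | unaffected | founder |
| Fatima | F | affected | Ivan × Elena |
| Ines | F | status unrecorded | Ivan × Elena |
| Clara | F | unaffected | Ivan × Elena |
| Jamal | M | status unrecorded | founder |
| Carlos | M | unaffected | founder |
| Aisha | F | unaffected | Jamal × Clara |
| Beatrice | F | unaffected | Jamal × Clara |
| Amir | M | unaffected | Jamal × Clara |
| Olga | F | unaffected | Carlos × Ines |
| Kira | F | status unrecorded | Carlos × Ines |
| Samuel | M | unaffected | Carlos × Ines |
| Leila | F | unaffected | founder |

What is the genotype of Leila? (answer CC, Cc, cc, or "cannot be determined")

cannot be determined

Leila's phenotype allows CC or Cc, and no parent or child forces a single allele at both positions; consistent genotype assignments exist with Leila as CC or Cc.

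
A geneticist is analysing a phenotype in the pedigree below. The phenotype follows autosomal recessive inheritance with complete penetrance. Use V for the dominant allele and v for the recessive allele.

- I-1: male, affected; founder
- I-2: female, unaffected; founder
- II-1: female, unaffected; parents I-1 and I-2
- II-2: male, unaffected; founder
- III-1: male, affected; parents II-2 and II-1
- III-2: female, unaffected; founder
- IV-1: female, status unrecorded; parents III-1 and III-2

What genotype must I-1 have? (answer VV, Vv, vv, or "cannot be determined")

I-1 is affected, so I-1 is vv.

vv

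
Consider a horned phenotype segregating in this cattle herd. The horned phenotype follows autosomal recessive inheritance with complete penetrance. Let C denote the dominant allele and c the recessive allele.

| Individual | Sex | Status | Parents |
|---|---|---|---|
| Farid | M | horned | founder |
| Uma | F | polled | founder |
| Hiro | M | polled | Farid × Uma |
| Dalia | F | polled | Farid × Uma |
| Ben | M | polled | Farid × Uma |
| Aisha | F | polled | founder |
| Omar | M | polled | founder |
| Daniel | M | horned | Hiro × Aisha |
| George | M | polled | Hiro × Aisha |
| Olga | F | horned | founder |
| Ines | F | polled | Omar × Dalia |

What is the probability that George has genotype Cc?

Hiro is polled so carries C and received c from Farid (cc), so Hiro is Cc.
Aisha is polled so carries C and passed c to Daniel (cc), so Aisha is Cc.
Their cross gives offspring ratios 1/4 CC : 1/2 Cc : 1/4 cc. Conditioning on George being polled, P(Cc) = 1/2 / 3/4 = 2/3.

2/3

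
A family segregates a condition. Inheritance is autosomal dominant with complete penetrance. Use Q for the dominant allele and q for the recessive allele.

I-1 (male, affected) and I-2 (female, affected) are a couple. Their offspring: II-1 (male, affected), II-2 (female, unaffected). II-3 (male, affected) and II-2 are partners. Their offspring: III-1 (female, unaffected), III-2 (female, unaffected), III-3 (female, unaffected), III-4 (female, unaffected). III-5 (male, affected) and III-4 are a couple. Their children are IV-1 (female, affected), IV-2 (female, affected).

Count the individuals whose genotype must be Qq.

Obligate heterozygotes: I-1 is affected so carries Q and passed q to II-2 (qq), so I-1 is Qq; I-2 is affected so carries Q and passed q to II-2 (qq), so I-2 is Qq; II-3 is affected so carries Q and passed q to III-1 (qq), so II-3 is Qq; IV-1 is affected so carries Q and received q from III-4 (qq), so IV-1 is Qq; IV-2 is affected so carries Q and received q from III-4 (qq), so IV-2 is Qq.
Every other individual is either homozygous by phenotype or has at least one consistent homozygous assignment, so the count is 5.

5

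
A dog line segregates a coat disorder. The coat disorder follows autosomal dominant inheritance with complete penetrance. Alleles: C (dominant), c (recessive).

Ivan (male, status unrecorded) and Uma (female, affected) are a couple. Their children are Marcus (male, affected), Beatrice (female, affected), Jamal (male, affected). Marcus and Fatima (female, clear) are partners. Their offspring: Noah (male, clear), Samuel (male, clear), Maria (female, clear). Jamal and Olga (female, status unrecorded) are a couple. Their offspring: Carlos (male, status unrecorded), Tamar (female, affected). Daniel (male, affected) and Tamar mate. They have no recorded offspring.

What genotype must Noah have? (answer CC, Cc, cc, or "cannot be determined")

cc

Noah is clear, so Noah is cc.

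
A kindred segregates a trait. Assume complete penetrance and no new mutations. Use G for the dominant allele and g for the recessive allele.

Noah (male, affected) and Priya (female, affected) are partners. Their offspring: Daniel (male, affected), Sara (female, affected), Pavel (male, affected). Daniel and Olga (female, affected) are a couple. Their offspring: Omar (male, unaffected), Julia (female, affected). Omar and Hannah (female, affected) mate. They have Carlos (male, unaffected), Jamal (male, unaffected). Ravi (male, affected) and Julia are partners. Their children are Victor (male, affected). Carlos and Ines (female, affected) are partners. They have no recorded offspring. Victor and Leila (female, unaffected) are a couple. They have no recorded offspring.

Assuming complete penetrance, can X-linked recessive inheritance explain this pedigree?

Under X-linked recessive, Omar (unaffected, male) cannot arise from Daniel (affected) × Olga (affected).

No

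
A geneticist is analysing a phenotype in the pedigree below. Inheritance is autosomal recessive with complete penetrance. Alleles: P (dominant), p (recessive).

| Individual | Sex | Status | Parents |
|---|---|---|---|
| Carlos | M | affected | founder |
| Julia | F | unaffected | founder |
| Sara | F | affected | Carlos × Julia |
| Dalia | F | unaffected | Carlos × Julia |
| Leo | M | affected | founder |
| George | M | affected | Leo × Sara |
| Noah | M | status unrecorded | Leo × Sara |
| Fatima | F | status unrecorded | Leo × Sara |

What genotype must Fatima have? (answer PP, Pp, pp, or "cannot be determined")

From phenotype alone, Fatima is PP or Pp or pp.
Fatima received p from Leo (pp) and received p from Sara (pp), so Fatima is pp.

pp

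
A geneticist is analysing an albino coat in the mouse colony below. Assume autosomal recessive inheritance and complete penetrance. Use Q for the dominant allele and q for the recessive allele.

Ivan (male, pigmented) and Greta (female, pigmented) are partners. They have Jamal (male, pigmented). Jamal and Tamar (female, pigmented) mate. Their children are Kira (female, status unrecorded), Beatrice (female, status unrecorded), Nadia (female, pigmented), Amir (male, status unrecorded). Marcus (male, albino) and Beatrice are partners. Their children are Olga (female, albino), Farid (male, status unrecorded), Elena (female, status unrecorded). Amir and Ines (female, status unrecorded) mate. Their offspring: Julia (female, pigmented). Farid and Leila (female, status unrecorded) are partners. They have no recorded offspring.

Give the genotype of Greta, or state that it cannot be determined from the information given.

cannot be determined

Greta's phenotype allows QQ or Qq, and no parent or child forces a single allele at both positions; consistent genotype assignments exist with Greta as QQ or Qq.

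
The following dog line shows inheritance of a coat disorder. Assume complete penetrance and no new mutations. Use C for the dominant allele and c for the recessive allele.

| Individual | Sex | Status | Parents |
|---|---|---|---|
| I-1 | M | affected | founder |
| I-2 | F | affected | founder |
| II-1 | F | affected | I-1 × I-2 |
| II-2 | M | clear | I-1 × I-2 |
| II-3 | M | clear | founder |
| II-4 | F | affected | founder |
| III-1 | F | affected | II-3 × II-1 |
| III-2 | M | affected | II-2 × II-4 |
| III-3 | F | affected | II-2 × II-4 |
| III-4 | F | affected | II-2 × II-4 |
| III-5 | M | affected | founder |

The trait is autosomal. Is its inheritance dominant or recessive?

dominant

I-1 and I-2 are both affected yet have a clear child II-2. Under a recessive model two affected parents are homozygous and every child would be affected, so the trait cannot be recessive.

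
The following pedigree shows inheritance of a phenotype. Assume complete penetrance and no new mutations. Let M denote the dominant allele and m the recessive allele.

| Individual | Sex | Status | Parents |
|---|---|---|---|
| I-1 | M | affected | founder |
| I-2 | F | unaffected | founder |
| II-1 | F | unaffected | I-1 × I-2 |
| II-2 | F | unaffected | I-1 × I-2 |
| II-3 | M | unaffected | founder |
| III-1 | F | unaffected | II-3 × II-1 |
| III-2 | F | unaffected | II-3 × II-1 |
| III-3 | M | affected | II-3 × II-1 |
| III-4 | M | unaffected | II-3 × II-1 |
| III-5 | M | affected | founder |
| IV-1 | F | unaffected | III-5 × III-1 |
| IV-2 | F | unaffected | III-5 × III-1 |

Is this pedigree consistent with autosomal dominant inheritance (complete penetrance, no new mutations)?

Under autosomal dominant, III-3 (affected, male) cannot arise from II-3 (unaffected) × II-1 (unaffected).

No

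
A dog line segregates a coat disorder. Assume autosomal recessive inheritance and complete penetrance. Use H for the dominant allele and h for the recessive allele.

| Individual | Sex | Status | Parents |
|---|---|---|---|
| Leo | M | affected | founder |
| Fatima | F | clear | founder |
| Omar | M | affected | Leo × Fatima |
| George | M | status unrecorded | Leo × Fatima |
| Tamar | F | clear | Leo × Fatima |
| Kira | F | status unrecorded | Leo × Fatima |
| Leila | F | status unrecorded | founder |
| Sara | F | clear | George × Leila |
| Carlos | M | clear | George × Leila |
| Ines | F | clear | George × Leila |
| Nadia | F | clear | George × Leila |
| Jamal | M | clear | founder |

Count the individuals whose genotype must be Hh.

2

Obligate heterozygotes: Fatima is clear so carries H and passed h to Omar (hh), so Fatima is Hh; Tamar is clear so carries H and received h from Leo (hh), so Tamar is Hh.
Every other individual is either homozygous by phenotype or has at least one consistent homozygous assignment, so the count is 2.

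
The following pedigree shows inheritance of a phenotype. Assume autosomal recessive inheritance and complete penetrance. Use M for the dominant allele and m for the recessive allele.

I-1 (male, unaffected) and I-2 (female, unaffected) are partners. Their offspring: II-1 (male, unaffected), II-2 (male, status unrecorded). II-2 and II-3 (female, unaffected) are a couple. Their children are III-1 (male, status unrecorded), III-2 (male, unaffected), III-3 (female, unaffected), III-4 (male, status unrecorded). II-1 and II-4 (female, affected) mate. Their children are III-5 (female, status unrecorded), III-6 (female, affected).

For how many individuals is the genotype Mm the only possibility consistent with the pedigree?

1

Obligate heterozygotes: II-1 is unaffected so carries M and passed m to III-6 (mm), so II-1 is Mm.
Every other individual is either homozygous by phenotype or has at least one consistent homozygous assignment, so the count is 1.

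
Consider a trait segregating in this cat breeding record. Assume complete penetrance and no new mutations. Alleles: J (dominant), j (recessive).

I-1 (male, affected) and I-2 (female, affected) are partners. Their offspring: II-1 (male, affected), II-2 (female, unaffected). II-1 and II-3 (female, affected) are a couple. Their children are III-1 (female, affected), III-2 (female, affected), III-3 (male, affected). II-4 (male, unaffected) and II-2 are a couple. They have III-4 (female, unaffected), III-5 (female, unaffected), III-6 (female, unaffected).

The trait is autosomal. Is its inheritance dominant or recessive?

I-1 and I-2 are both affected yet have an unaffected child II-2. Under a recessive model two affected parents are homozygous and every child would be affected, so the trait cannot be recessive.

dominant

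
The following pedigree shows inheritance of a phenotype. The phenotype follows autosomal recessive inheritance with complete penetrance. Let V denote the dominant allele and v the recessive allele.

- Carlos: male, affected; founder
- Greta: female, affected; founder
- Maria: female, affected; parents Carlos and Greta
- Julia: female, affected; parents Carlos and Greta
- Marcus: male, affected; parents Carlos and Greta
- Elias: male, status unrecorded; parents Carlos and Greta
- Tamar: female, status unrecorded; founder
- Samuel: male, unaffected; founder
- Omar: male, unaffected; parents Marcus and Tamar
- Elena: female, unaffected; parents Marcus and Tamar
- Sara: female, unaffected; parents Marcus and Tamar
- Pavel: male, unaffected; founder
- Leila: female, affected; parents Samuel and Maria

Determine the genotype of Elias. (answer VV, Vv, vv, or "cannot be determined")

vv

From phenotype alone, Elias is VV or Vv or vv.
Elias received v from Carlos (vv) and received v from Greta (vv), so Elias is vv.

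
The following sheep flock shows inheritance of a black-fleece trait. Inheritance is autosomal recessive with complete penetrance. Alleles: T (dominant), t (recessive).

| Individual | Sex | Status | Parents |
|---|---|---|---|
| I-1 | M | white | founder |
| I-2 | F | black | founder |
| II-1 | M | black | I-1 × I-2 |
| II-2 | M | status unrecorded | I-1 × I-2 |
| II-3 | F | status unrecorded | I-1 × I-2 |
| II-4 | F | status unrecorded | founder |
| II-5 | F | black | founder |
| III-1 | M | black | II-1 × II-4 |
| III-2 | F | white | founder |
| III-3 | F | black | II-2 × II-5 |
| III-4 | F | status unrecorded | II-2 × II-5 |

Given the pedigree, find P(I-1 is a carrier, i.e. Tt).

1

I-1 is white so carries T and passed t to II-1 (tt), so I-1 is Tt, giving P(Tt) = 1.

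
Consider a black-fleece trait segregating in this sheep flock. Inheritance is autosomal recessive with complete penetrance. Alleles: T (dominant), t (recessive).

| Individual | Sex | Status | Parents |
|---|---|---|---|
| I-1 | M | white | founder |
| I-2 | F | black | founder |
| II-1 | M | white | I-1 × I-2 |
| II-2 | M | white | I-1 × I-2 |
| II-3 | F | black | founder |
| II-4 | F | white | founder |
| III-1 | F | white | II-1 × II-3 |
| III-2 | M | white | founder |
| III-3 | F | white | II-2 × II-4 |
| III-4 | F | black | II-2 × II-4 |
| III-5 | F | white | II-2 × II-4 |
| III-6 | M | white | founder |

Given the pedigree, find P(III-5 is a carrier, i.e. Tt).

2/3

II-2 is white so carries T and received t from I-2 (tt), so II-2 is Tt.
II-4 is white so carries T and passed t to III-4 (tt), so II-4 is Tt.
Their cross gives offspring ratios 1/4 TT : 1/2 Tt : 1/4 tt. Conditioning on III-5 being white, P(Tt) = 1/2 / 3/4 = 2/3.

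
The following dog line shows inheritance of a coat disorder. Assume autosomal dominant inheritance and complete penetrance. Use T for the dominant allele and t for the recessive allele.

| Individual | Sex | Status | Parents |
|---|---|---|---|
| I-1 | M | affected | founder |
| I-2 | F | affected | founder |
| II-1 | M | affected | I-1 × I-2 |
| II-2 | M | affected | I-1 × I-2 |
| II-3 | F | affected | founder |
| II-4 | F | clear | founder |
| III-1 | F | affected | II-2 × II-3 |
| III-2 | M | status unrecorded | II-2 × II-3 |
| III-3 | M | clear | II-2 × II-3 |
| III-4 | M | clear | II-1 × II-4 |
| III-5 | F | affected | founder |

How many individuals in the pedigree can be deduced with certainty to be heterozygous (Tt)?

Obligate heterozygotes: II-1 is affected so carries T and passed t to III-4 (tt), so II-1 is Tt; II-2 is affected so carries T and passed t to III-3 (tt), so II-2 is Tt; II-3 is affected so carries T and passed t to III-3 (tt), so II-3 is Tt.
Every other individual is either homozygous by phenotype or has at least one consistent homozygous assignment, so the count is 3.

3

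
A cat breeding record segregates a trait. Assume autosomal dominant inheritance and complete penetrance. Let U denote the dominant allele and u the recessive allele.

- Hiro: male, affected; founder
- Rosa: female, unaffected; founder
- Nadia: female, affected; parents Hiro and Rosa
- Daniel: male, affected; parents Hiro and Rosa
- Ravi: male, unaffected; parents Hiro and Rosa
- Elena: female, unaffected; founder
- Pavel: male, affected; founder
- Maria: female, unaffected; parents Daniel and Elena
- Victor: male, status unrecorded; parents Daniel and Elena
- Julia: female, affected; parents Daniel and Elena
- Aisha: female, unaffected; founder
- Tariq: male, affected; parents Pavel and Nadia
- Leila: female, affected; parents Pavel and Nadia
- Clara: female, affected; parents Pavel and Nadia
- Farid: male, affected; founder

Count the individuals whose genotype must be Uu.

Obligate heterozygotes: Hiro is affected so carries U and passed u to Ravi (uu), so Hiro is Uu; Nadia is affected so carries U and received u from Rosa (uu), so Nadia is Uu; Daniel is affected so carries U and received u from Rosa (uu), so Daniel is Uu; Julia is affected so carries U and received u from Elena (uu), so Julia is Uu.
Every other individual is either homozygous by phenotype or has at least one consistent homozygous assignment, so the count is 4.

4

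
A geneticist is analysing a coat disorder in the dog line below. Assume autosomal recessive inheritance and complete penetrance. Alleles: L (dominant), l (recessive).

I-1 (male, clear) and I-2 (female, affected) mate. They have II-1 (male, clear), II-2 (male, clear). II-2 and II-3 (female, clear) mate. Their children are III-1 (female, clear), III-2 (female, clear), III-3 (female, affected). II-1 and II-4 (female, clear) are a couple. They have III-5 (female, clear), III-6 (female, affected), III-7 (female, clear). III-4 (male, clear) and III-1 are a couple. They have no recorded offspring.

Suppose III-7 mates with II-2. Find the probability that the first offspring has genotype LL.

II-1 is clear so carries L and received l from I-2 (ll), so II-1 is Ll.
II-4 is clear so carries L and passed l to III-6 (ll), so II-4 is Ll.
III-7 is a clear offspring of II-1 (Ll) × II-4 (Ll), whose cross gives 1/4 LL : 1/2 Ll : 1/4 ll; conditioning on being clear, III-7 is LL with probability 1/3, Ll with probability 2/3.
II-2 is clear so carries L and received l from I-2 (ll), so II-2 is Ll.
Summing over parental genotype combinations, P(offspring has genotype LL) = 1/3·1/2 + 2/3·1/4 = 1/3.

1/3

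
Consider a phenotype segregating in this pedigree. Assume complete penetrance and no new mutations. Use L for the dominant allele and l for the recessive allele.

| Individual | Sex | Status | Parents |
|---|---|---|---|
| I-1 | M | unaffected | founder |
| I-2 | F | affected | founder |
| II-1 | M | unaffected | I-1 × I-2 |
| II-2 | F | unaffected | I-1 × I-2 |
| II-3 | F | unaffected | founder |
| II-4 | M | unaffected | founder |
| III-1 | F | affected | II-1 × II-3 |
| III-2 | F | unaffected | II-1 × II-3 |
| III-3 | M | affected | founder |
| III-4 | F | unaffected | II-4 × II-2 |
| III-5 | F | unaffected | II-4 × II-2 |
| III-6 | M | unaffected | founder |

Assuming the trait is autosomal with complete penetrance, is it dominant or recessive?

recessive

II-1 and II-3 are both unaffected yet have an affected child III-1. Under dominance, an affected child requires at least one affected parent, so the trait cannot be dominant.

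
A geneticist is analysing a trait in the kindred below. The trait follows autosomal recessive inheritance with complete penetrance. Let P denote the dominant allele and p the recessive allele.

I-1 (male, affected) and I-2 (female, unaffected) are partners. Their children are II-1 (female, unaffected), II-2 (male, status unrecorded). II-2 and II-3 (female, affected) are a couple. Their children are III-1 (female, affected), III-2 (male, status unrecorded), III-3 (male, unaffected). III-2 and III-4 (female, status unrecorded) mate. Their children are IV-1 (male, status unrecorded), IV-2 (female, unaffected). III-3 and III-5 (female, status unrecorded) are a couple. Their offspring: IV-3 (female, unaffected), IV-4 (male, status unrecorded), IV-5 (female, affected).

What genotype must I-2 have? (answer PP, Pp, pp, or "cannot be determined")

cannot be determined

I-2's phenotype allows PP or Pp, and no parent or child forces a single allele at both positions; consistent genotype assignments exist with I-2 as PP or Pp.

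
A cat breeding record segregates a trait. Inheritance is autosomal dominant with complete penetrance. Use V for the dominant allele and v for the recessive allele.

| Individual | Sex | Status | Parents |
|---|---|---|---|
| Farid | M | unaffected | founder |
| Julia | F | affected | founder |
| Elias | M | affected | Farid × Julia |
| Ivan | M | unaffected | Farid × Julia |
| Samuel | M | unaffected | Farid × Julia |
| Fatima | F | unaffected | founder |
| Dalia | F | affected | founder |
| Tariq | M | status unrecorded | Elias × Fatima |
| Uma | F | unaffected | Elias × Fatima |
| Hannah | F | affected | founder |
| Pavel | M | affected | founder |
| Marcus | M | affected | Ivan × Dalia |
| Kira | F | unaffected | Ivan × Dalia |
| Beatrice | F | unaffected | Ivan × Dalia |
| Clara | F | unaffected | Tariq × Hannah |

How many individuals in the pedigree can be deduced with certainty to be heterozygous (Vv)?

Obligate heterozygotes: Julia is affected so carries V and passed v to Ivan (vv), so Julia is Vv; Elias is affected so carries V and received v from Farid (vv), so Elias is Vv; Dalia is affected so carries V and passed v to Kira (vv), so Dalia is Vv; Hannah is affected so carries V and passed v to Clara (vv), so Hannah is Vv; Marcus is affected so carries V and received v from Ivan (vv), so Marcus is Vv.
Every other individual is either homozygous by phenotype or has at least one consistent homozygous assignment, so the count is 5.

5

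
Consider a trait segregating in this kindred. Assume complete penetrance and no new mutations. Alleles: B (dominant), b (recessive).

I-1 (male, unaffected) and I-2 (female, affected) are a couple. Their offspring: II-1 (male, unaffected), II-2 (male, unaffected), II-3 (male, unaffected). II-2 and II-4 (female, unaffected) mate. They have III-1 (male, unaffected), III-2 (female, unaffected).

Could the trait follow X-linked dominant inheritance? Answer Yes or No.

A consistent assignment under X-linked dominant exists: I-1 X^b Y, I-2 X^B X^b, II-1 X^b Y, II-2 X^b Y, II-3 X^b Y, II-4 X^b X^b, III-1 X^b Y, III-2 X^b X^b.
In this assignment every recorded phenotype matches its genotype and every non-founder's genotype is obtainable from its parents' genotypes, so the pedigree is consistent.

Yes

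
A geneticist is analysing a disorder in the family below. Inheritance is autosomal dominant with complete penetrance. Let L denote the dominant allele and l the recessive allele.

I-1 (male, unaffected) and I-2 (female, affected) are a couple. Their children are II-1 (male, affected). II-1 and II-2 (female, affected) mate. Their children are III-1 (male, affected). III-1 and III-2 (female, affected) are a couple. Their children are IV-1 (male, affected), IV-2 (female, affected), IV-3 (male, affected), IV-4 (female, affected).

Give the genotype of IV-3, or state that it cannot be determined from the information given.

IV-3's phenotype allows LL or Ll, and no parent or child forces a single allele at both positions; consistent genotype assignments exist with IV-3 as LL or Ll.

cannot be determined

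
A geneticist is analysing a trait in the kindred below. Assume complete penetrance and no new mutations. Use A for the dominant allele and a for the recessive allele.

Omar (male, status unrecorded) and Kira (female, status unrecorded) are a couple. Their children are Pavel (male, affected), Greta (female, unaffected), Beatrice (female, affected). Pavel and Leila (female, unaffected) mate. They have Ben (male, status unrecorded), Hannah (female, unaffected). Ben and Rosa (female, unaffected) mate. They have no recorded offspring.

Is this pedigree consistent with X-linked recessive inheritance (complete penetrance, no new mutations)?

A consistent assignment under X-linked recessive exists: Omar X^a Y, Kira X^A X^a, Pavel X^a Y, Greta X^A X^a, Beatrice X^a X^a, Leila X^A X^A, Ben X^A Y, Hannah X^A X^a, Rosa X^A X^A.
In this assignment every recorded phenotype matches its genotype and every non-founder's genotype is obtainable from its parents' genotypes, so the pedigree is consistent.

Yes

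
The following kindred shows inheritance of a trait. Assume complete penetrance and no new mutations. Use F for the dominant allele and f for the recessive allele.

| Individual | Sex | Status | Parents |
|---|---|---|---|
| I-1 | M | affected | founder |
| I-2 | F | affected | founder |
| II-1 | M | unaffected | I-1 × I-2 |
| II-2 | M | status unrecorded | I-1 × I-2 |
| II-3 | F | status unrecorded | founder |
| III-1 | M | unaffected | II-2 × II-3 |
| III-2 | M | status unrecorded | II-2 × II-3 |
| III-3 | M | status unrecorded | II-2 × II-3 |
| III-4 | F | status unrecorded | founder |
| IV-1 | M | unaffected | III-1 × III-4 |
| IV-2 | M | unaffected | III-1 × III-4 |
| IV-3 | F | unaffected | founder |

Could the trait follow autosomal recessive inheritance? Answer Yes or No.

Under autosomal recessive, II-1 (unaffected, male) cannot arise from I-1 (affected) × I-2 (affected).

No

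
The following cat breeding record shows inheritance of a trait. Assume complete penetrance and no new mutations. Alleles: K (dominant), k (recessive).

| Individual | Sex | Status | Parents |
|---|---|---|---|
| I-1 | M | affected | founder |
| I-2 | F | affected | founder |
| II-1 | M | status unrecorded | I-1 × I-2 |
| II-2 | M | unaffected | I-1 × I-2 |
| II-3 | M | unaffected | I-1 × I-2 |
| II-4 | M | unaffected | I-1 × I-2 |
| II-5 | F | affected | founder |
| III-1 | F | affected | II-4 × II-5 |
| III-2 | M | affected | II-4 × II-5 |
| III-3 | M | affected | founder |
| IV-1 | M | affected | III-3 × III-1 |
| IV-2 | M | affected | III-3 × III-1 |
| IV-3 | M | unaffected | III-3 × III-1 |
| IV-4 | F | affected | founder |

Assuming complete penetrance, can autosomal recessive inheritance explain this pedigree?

No

Under autosomal recessive, II-2 (unaffected, male) cannot arise from I-1 (affected) × I-2 (affected).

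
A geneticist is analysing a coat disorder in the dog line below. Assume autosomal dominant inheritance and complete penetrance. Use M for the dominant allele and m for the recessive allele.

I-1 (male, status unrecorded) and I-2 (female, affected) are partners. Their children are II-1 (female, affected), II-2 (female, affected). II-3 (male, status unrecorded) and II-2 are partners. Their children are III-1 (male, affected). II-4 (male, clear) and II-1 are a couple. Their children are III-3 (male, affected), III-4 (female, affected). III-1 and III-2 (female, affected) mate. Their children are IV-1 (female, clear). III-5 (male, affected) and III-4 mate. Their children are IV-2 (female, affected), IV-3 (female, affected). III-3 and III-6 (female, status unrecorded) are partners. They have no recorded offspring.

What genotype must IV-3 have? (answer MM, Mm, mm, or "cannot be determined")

IV-3's phenotype allows MM or Mm, and no parent or child forces a single allele at both positions; consistent genotype assignments exist with IV-3 as MM or Mm.

cannot be determined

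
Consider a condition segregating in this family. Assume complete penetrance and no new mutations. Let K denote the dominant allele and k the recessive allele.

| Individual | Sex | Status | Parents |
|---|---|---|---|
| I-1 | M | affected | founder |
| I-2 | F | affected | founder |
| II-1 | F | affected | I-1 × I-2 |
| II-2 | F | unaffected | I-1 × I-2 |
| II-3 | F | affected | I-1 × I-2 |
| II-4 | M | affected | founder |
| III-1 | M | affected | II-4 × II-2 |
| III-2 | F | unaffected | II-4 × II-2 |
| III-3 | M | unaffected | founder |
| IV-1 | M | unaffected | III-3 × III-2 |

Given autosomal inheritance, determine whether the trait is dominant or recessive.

dominant

I-1 and I-2 are both affected yet have an unaffected child II-2. Under a recessive model two affected parents are homozygous and every child would be affected, so the trait cannot be recessive.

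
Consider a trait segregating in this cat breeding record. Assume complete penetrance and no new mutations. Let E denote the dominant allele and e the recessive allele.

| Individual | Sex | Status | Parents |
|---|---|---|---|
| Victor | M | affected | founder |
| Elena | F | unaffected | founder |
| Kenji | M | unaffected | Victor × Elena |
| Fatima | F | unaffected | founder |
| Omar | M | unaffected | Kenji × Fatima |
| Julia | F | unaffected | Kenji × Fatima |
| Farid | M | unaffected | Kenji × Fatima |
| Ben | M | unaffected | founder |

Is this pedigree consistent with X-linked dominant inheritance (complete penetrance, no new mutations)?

A consistent assignment under X-linked dominant exists: Victor X^E Y, Elena X^e X^e, Kenji X^e Y, Fatima X^e X^e, Omar X^e Y, Julia X^e X^e, Farid X^e Y, Ben X^e Y.
In this assignment every recorded phenotype matches its genotype and every non-founder's genotype is obtainable from its parents' genotypes, so the pedigree is consistent.

Yes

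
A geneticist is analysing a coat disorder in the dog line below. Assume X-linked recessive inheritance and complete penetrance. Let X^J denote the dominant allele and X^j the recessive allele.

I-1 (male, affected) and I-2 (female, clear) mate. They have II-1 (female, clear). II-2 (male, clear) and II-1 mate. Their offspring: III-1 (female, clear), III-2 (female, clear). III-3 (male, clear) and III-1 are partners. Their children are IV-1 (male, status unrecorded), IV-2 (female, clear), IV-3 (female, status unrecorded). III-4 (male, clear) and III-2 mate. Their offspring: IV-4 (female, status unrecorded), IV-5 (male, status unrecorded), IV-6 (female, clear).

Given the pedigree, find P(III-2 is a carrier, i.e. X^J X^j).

II-2 is clear, so II-2 is X^J Y.
II-1 is clear so carries J and received j from I-1 (X^j Y), so II-1 is X^J X^j.
Their cross gives offspring ratios 1/2 X^J X^J : 1/2 X^J X^j. Conditioning on III-2 being clear, P(X^J X^j) = 1/2 / 1 = 1/2 before taking III-2's own offspring into account.
III-4 is clear, so III-4 is X^J Y.
III-2's offspring (IV-4, IV-5, IV-6) would show their recorded status with the same probability whether III-2 is X^J X^j or X^J X^J, so they carry no information and P(X^J X^j) = 1/2.

1/2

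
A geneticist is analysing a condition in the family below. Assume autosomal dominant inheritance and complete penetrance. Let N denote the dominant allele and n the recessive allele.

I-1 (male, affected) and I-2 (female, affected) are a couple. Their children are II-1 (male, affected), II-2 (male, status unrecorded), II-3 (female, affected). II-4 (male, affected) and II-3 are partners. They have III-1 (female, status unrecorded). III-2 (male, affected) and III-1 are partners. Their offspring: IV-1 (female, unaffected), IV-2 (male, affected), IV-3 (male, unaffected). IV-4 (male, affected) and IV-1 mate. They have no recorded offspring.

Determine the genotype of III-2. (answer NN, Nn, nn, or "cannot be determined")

Nn

From phenotype alone, III-2 is NN or Nn.
III-2 is affected so carries N and passed n to IV-1 (nn), so III-2 is Nn.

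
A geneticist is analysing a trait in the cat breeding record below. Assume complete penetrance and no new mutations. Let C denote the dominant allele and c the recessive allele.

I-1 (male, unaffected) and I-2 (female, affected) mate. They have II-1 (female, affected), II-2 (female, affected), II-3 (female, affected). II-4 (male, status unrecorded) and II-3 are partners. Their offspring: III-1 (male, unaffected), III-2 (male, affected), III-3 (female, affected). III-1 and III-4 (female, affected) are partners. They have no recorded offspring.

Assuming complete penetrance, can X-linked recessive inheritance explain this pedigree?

Under X-linked recessive, II-1 (affected, female) cannot arise from I-1 (unaffected) × I-2 (affected).

No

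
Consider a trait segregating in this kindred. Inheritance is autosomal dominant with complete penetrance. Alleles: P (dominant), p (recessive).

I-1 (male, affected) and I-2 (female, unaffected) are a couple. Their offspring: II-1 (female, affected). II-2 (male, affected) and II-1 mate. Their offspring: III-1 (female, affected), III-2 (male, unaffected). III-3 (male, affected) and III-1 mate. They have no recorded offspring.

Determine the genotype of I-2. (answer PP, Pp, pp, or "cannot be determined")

I-2 is unaffected, so I-2 is pp.

pp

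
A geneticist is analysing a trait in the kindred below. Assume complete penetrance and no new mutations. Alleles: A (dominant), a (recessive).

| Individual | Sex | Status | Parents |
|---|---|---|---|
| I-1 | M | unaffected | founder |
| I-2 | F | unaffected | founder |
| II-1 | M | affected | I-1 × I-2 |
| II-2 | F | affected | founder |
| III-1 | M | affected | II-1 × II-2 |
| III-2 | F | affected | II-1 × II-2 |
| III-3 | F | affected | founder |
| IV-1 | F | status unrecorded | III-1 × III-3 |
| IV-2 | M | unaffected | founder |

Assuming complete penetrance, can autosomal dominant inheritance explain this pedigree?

Under autosomal dominant, II-1 (affected, male) cannot arise from I-1 (unaffected) × I-2 (unaffected).

No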